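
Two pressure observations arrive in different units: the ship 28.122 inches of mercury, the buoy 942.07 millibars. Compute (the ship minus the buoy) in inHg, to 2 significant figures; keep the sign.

0.30 inHg

the buoy: 942.07 mb = 27.8193 inHg.
Difference: 28.1220 − 27.8193 = 0.30 inHg.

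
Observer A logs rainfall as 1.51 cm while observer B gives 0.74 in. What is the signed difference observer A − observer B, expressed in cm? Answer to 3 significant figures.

-0.370 cm

observer B: 0.74 in = 1.87960 cm.
Difference: 1.51000 − 1.87960 = -0.370 cm.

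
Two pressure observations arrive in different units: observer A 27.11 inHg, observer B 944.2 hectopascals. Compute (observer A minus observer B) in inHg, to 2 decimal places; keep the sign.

-0.77 inHg

observer B: 944.2 hPa = 27.8822 inHg.
Difference: 27.1100 − 27.8822 = -0.77 inHg.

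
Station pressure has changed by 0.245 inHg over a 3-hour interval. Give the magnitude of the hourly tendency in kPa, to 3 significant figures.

0.277 kPa per hour

0.245 inHg / 3 h × 3.38639 kPa/inHg = 0.277 kPa/h.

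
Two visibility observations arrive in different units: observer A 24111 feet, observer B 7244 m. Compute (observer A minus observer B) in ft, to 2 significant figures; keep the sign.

observer B: 7244 m = 23766.40 ft.
Difference: 24111.00 − 23766.40 = 340 ft.

340 ft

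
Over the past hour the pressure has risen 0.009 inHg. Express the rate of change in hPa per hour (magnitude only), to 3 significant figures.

0.009 inHg / 1 h × 33.8639 hPa/inHg = 0.305 hPa/h.

0.305 hPa per hour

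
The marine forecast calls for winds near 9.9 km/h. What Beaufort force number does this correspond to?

9.9 km/h = 2.8 m/s, which is Beaufort 2 (light breeze, 1.6–3.3 m/s).

Beaufort force 2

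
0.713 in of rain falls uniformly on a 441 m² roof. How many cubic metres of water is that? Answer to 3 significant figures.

7.99 cubic metres

Depth: 0.713 in × 25.4 = 18.1102 mm.
1 mm over 1 m² is 1 L, so volume = 18.1102 × 441 = 7986.5982 L = 7.99 m³.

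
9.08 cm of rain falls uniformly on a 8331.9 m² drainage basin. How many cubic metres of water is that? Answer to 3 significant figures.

Depth: 9.08 cm × 10 = 90.8 mm.
1 mm over 1 m² is 1 L, so volume = 90.8 × 8331.9 = 756536.52 L = 757 m³.

757 cubic metres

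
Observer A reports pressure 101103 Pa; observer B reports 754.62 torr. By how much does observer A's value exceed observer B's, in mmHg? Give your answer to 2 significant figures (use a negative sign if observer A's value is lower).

observer A: 101103 Pa = 758.335 mmHg.
Difference: 758.335 − 754.620 = 3.7 mmHg.

3.7 mmHg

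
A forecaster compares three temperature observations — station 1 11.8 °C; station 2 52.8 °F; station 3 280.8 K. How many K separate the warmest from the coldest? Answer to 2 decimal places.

4.15 K

station 2: 52.8 °F = 11.556 °C.
station 3: 280.8 K = 7.650 °C.
Spread: 11.800 − 7.650 = 4.150 °C.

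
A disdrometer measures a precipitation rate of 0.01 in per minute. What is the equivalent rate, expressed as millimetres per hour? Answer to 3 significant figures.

0.01 in/minute × 25.4 mm/in × 60 minute/hour = 15.2 mm/hour.

15.2 mm/hour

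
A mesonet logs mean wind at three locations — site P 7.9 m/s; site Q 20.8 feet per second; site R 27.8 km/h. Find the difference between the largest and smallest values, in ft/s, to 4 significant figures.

site P: 7.9 m/s = 25.91864 ft/s.
site R: 27.8 km/h = 25.33537 ft/s.
Spread: 25.91864 − 20.80000 = 5.119 ft/s.

5.119 ft/s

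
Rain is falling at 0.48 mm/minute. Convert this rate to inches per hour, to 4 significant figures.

1.134 in/hour

0.48 mm/minute × 0.0393701 in/mm × 60 minute/hour = 1.134 in/hour.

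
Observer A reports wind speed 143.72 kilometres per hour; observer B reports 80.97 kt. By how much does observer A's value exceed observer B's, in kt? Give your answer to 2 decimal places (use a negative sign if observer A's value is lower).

observer A: 143.72 km/h = 77.6026 kt.
Difference: 77.6026 − 80.9700 = -3.37 kt.

-3.37 kt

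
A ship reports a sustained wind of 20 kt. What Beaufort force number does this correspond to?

20 kt lies in the Beaufort 5 band (fresh breeze, 17–21 kt).

Beaufort force 5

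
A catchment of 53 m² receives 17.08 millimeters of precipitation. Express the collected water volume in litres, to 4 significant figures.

1 mm over 1 m² is 1 L, so volume = 17.08 × 53 = 905.24 L ≈ 905.2 L.

905.2 litres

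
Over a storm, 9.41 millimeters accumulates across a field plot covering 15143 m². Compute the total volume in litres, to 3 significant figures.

142000 litres

1 mm over 1 m² is 1 L, so volume = 9.41 × 15143 = 142495.63 L ≈ 142000 L.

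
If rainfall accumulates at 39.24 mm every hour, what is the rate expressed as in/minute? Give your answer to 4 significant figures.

39.24 mm/hour × 0.0393701 in/mm × 0.0166667 hour/minute = 0.02575 in/minute.

0.02575 in/minute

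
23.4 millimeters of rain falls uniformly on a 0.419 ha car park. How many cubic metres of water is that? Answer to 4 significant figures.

98.05 cubic metres

Area: 0.419 ha = 4190 m².
1 mm over 1 m² is 1 L, so volume = 23.4 × 4190 = 98046 L = 98.05 m³.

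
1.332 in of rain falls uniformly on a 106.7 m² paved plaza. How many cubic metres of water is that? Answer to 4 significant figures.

3.610 cubic metres

Depth: 1.332 in × 25.4 = 33.8328 mm.
1 mm over 1 m² is 1 L, so volume = 33.8328 × 106.7 = 3609.9598 L = 3.610 m³.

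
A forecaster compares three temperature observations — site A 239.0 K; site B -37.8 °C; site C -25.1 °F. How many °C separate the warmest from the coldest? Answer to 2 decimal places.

6.08 °C

site A: 239.0 K = -34.150 °C.
site C: -25.1 °F = -31.722 °C.
Spread: (-31.722) − (-37.800) = 6.078 °C.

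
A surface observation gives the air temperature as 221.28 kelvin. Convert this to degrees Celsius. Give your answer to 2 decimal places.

-51.87 °C

°C = 221.28 − 273.15 = -51.87 °C.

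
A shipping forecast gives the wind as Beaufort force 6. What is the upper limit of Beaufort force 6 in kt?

27 kt

Beaufort 6 (strong breeze) spans 22–27 knots.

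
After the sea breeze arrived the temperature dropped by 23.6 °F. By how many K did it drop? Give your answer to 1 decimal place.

For a temperature change the 32° offset cancels: ΔK = 23.6 × 0.5556 = 13.1 K.

13.1 K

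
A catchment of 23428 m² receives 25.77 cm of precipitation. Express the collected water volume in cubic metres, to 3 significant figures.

6040 cubic metres

Depth: 25.77 cm × 10 = 257.7 mm.
1 mm over 1 m² is 1 L, so volume = 257.7 × 23428 = 6037395.6 L = 6040 m³.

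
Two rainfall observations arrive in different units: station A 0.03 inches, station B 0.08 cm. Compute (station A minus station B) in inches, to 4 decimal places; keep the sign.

-0.0015 in

station B: 0.08 cm = 0.031496 in.
Difference: 0.030000 − 0.031496 = -0.0015 in.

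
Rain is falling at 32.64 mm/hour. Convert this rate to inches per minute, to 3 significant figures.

32.64 mm/hour × 0.0393701 in/mm × 0.0166667 hour/minute = 0.0214 in/minute.

0.0214 in/minute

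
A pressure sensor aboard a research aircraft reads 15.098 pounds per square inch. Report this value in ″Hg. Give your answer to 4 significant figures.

30.74 inHg

1 psi = 2.03602 inHg, so 15.098 × 2.03602 = 30.74 inHg.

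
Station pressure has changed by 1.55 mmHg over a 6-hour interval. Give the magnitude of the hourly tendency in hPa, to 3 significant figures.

0.344 hPa per hour

1.55 mmHg / 6 h × 1.33322 hPa/mmHg = 0.344 hPa/h.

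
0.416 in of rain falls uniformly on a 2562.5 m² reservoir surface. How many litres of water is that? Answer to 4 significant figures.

Depth: 0.416 in × 25.4 = 10.5664 mm.
1 mm over 1 m² is 1 L, so volume = 10.5664 × 2562.5 = 27076.4 L ≈ 27080 L.

27080 litres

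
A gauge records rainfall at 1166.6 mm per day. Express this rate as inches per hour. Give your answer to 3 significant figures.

1.91 in/hour

1166.6 mm/day × 0.0393701 in/mm × 0.0416667 day/hour = 1.91 in/hour.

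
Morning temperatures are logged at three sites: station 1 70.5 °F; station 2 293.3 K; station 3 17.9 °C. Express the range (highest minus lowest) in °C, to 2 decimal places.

3.49 °C

station 1: 70.5 °F = 21.389 °C.
station 2: 293.3 K = 20.150 °C.
Spread: 21.389 − 17.900 = 3.489 °C.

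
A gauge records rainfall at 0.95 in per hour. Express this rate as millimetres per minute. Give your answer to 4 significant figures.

0.4022 mm/minute

0.95 in/hour × 25.4 mm/in × 0.0166667 hour/minute = 0.4022 mm/minute.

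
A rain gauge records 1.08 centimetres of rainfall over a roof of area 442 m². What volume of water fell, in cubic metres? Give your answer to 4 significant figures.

Depth: 1.08 cm × 10 = 10.8 mm.
1 mm over 1 m² is 1 L, so volume = 10.8 × 442 = 4773.6 L = 4.774 m³.

4.774 cubic metres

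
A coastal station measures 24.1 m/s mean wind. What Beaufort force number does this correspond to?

Beaufort force 9

24.1 m/s lies in the Beaufort 9 band (strong gale, 20.8–24.4 m/s).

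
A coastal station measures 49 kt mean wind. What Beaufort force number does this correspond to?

49 kt lies in the Beaufort 10 band (storm, 48–55 kt).

Beaufort force 10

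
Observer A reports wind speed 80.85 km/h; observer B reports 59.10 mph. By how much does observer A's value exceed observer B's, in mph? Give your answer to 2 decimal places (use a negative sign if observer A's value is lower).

-8.86 mph

observer A: 80.85 km/h = 50.2379 mph.
Difference: 50.2379 − 59.1000 = -8.86 mph.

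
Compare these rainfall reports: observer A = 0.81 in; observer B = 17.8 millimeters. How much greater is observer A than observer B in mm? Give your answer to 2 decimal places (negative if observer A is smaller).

2.77 mm

observer A: 0.81 in = 20.5740 mm.
Difference: 20.5740 − 17.8000 = 2.77 mm.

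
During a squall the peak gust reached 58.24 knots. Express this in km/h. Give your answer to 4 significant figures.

1 kt = 1.852 km/h, so 58.24 × 1.852 = 107.9 km/h.

107.9 km/h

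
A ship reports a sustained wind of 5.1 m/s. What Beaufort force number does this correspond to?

5.1 m/s lies in the Beaufort 3 band (gentle breeze, 3.4–5.4 m/s).

Beaufort force 3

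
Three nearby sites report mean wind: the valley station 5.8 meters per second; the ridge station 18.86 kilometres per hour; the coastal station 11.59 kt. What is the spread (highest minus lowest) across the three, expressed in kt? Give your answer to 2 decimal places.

1.41 kt

the valley station: 5.8 m/s = 11.2743 kt.
the ridge station: 18.86 km/h = 10.1836 kt.
Spread: 11.5900 − 10.1836 = 1.41 kt.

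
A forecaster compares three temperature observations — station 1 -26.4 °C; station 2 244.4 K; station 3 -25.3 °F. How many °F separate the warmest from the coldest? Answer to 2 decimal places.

station 2: 244.4 K = -28.750 °C.
station 3: -25.3 °F = -31.833 °C.
Spread: (-26.400) − (-31.833) = 5.433 °C = 9.78 °F.

9.78 °F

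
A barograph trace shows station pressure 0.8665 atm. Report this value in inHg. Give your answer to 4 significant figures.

25.93 inHg

1 atm = 29.9213 inHg, so 0.8665 × 29.9213 = 25.93 inHg.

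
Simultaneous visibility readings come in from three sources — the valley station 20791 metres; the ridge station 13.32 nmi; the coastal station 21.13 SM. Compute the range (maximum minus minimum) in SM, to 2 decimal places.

8.21 SM

the valley station: 20791 m = 12.9189 SM.
the ridge station: 13.32 nmi = 15.3284 SM.
Spread: 21.1300 − 12.9189 = 8.21 SM.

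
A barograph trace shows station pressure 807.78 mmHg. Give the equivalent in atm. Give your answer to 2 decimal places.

1 mmHg = 0.00131579 atm, so 807.78 × 0.00131579 = 1.06 atm.

1.06 atm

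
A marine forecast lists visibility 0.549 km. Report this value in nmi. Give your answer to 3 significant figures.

0.296 nmi

1 km = 0.539957 nmi, so 0.549 × 0.539957 = 0.296 nmi.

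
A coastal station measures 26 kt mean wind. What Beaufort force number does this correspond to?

26 kt lies in the Beaufort 6 band (strong breeze, 22–27 kt).

Beaufort force 6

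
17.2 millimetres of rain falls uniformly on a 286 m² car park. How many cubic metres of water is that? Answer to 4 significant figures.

4.919 cubic metres

1 mm over 1 m² is 1 L, so volume = 17.2 × 286 = 4919.2 L = 4.919 m³.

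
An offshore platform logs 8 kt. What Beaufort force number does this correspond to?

Beaufort force 3

8 kt lies in the Beaufort 3 band (gentle breeze, 7–10 kt).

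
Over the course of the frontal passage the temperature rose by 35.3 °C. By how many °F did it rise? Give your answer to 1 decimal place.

Converting a difference, only the 9/5 scale factor applies: Δ°F = 35.3 × 1.8 = 63.5 °F.

63.5 °F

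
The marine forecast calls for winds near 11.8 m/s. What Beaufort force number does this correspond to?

Beaufort force 6

11.8 m/s lies in the Beaufort 6 band (strong breeze, 10.8–13.8 m/s).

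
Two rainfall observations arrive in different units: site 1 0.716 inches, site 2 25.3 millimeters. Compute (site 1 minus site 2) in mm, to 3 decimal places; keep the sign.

-7.114 mm

site 1: 0.716 in = 18.18640 mm.
Difference: 18.18640 − 25.30000 = -7.114 mm.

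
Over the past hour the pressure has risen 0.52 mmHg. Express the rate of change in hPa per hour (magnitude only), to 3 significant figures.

0.52 mmHg / 1 h × 1.33322 hPa/mmHg = 0.693 hPa/h.

0.693 hPa per hour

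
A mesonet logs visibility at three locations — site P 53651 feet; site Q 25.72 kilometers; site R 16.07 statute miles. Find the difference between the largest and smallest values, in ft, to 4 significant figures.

site Q: 25.72 km = 84383.20 ft.
site R: 16.07 SM = 84849.60 ft.
Spread: 84849.60 − 53651.00 = 31200 ft.

31200 ft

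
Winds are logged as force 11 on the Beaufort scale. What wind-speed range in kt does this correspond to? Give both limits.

Beaufort 11 (violent storm) spans 56–63 knots.

56 to 63 kt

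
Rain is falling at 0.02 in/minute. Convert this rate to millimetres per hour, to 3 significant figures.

0.02 in/minute × 25.4 mm/in × 60 minute/hour = 30.5 mm/hour.

30.5 mm/hour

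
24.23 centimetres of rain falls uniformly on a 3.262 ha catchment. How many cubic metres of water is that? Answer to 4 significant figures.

Depth: 24.23 cm × 10 = 242.3 mm.
Area: 3.262 ha = 32620 m².
1 mm over 1 m² is 1 L, so volume = 242.3 × 32620 = 7903826 L = 7904 m³.

7904 cubic metres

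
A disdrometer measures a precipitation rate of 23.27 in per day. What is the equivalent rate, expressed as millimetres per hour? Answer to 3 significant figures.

23.27 in/day × 25.4 mm/in × 0.0416667 day/hour = 24.6 mm/hour.

24.6 mm/hour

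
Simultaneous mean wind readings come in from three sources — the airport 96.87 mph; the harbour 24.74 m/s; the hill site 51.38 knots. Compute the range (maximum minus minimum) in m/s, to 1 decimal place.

18.6 m/s

the airport: 96.87 mph = 43.305 m/s.
the hill site: 51.38 kt = 26.432 m/s.
Spread: 43.305 − 24.740 = 18.6 m/s.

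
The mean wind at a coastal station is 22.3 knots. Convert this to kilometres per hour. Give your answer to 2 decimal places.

1 kt = 1.852 km/h, so 22.3 × 1.852 = 41.30 km/h.

41.30 km/h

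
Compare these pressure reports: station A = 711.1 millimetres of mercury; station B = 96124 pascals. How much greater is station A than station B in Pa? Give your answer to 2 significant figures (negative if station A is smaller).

-1300 Pa

station A: 711.1 mmHg = 94805.55 Pa.
Difference: 94805.55 − 96124.00 = -1300 Pa.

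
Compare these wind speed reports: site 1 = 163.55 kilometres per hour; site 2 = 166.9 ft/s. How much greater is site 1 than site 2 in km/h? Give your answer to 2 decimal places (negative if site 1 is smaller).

-19.59 km/h

site 2: 166.9 ft/s = 183.1360 km/h.
Difference: 163.5500 − 183.1360 = -19.59 km/h.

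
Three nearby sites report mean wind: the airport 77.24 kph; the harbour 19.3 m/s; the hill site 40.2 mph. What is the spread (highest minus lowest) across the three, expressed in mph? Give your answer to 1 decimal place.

the airport: 77.24 km/h = 47.995 mph.
the harbour: 19.3 m/s = 43.173 mph.
Spread: 47.995 − 40.200 = 7.8 mph.

7.8 mph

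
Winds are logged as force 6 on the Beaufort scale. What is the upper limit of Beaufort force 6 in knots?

27 kt

Beaufort 6 (strong breeze) spans 22–27 knots.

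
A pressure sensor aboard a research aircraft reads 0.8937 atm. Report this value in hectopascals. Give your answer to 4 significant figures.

905.5 hPa

1 atm = 1013.25 hPa, so 0.8937 × 1013.25 = 905.5 hPa.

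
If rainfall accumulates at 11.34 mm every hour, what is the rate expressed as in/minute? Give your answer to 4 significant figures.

11.34 mm/hour × 0.0393701 in/mm × 0.0166667 hour/minute = 0.007441 in/minute.

0.007441 in/minute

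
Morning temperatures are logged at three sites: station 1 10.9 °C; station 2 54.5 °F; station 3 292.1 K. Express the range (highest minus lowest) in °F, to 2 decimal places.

station 2: 54.5 °F = 12.500 °C.
station 3: 292.1 K = 18.950 °C.
Spread: 18.950 − 10.900 = 8.050 °C = 14.49 °F.

14.49 °F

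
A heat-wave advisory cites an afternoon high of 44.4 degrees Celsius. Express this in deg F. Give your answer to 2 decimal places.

°F = °C × 9/5 + 32 = 44.4 × 1.8 + 32 = 111.92 °F.

111.92 °F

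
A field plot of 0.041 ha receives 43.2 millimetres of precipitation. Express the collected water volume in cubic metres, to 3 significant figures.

Area: 0.041 ha = 410 m².
1 mm over 1 m² is 1 L, so volume = 43.2 × 410 = 17712 L = 17.7 m³.

17.7 cubic metres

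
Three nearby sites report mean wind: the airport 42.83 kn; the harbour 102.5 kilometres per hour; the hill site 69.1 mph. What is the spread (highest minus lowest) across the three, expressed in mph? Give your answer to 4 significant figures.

19.81 mph

the airport: 42.83 kt = 49.2879 mph.
the harbour: 102.5 km/h = 63.6905 mph.
Spread: 69.1000 − 49.2879 = 19.81 mph.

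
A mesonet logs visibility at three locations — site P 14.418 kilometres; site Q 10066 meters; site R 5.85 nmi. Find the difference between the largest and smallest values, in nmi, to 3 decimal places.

2.350 nmi

site P: 14.418 km = 7.78510 nmi.
site Q: 10066 m = 5.43521 nmi.
Spread: 7.78510 − 5.43521 = 2.350 nmi.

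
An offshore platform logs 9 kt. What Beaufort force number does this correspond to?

9 kt lies in the Beaufort 3 band (gentle breeze, 7–10 kt).

Beaufort force 3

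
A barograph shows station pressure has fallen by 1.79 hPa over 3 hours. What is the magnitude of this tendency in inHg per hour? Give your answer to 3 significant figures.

1.79 hPa / 3 h × 0.02953 inHg/hPa = 0.0176 inHg/h.

0.0176 inHg per hour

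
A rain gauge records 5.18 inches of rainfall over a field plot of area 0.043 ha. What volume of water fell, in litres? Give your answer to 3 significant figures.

Depth: 5.18 in × 25.4 = 131.572 mm.
Area: 0.043 ha = 430 m².
1 mm over 1 m² is 1 L, so volume = 131.572 × 430 = 56575.96 L ≈ 56600 L.

56600 litres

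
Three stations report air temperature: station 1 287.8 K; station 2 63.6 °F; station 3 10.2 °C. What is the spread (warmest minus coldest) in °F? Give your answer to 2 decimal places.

13.24 °F

station 1: 287.8 K = 14.650 °C.
station 2: 63.6 °F = 17.556 °C.
Spread: 17.556 − 10.200 = 7.356 °C = 13.24 °F.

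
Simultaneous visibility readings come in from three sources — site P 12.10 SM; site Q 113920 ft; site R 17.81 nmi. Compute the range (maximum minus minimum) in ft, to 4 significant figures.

50030 ft

site P: 12.10 SM = 63888.00 ft.
site R: 17.81 nmi = 108215.62 ft.
Spread: 113920.00 − 63888.00 = 50030 ft.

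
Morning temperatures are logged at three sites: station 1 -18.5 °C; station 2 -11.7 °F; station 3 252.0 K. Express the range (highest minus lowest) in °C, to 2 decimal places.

station 2: -11.7 °F = -24.278 °C.
station 3: 252.0 K = -21.150 °C.
Spread: (-18.500) − (-24.278) = 5.778 °C.

5.78 °C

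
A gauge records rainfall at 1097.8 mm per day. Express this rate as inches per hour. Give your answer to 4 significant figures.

1.801 in/hour

1097.8 mm/day × 0.0393701 in/mm × 0.0416667 day/hour = 1.801 in/hour.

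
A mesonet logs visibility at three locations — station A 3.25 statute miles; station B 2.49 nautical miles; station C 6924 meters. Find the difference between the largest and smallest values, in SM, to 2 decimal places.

1.44 SM

station B: 2.49 nmi = 2.8654 SM.
station C: 6924 m = 4.3024 SM.
Spread: 4.3024 − 2.8654 = 1.44 SM.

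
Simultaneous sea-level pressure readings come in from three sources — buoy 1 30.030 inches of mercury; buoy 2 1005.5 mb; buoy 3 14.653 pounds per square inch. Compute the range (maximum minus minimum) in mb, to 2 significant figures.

11 mb

buoy 1: 30.030 inHg = 1016.93 mb.
buoy 3: 14.653 psi = 1010.29 mb.
Spread: 1016.93 − 1005.50 = 11 mb.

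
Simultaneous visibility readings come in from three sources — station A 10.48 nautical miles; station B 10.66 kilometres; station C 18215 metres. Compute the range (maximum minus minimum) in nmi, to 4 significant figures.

4.724 nmi

station B: 10.66 km = 5.75594 nmi.
station C: 18215 m = 9.83531 nmi.
Spread: 10.48000 − 5.75594 = 4.724 nmi.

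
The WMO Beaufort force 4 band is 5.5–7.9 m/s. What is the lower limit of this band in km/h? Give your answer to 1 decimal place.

5.5–7.9 m/s × 3.6 = 19.8–28.4 km/h.

19.8 km/h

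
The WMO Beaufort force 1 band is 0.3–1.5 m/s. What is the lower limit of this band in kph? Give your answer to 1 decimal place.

0.3–1.5 m/s × 3.6 = 1.1–5.4 km/h.

1.1 km/h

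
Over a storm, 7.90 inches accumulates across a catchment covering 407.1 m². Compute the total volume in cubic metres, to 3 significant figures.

81.7 cubic metres

Depth: 7.90 in × 25.4 = 200.66 mm.
1 mm over 1 m² is 1 L, so volume = 200.66 × 407.1 = 81688.686 L = 81.7 m³.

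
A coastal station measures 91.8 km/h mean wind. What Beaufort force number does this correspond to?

Beaufort force 10

91.8 km/h = 25.5 m/s, which is Beaufort 10 (storm, 24.5–28.4 m/s).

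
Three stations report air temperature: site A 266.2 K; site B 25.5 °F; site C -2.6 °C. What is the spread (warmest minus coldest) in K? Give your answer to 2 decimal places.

4.35 K

site A: 266.2 K = -6.950 °C.
site B: 25.5 °F = -3.611 °C.
Spread: (-2.600) − (-6.950) = 4.350 °C.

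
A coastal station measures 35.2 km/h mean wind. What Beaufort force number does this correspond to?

35.2 km/h = 9.8 m/s, which is Beaufort 5 (fresh breeze, 8.0–10.7 m/s).

Beaufort force 5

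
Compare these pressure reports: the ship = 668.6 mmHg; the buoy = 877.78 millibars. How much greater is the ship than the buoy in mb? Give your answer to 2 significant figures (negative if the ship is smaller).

the ship: 668.6 mmHg = 891.39 mb.
Difference: 891.39 − 877.78 = 14 mb.

14 mb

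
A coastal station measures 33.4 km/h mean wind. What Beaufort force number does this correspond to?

Beaufort force 5

33.4 km/h = 9.3 m/s, which is Beaufort 5 (fresh breeze, 8.0–10.7 m/s).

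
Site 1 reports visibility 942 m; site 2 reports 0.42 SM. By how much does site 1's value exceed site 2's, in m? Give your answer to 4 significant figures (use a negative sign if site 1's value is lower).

site 2: 0.42 SM = 675.924 m.
Difference: 942.000 − 675.924 = 266.1 m.

266.1 m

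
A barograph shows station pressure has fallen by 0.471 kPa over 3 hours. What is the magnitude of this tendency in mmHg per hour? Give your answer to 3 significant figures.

0.471 kPa / 3 h × 7.50062 mmHg/kPa = 1.18 mmHg/h.

1.18 mmHg per hour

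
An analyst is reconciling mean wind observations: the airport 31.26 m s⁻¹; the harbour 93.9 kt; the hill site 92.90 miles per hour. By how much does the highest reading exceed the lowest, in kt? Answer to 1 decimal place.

the airport: 31.26 m/s = 60.765 kt.
the hill site: 92.90 mph = 80.728 kt.
Spread: 93.900 − 60.765 = 33.1 kt.

33.1 kt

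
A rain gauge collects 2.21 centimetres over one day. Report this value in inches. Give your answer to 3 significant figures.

1 cm = 0.393701 in, so 2.21 × 0.393701 = 0.870 in.

0.870 in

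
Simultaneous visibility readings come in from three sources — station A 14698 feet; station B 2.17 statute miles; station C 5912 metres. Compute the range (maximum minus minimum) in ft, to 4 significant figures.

7939 ft

station B: 2.17 SM = 11457.60 ft.
station C: 5912 m = 19396.33 ft.
Spread: 19396.33 − 11457.60 = 7939 ft.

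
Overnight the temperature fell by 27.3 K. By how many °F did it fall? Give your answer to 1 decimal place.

49.1 °F

For a temperature change the 32° offset cancels: Δ°F = 27.3 × 1.8 = 49.1 °F.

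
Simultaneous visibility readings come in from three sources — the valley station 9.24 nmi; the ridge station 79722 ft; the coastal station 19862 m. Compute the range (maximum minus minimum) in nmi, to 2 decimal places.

the ridge station: 79722 ft = 13.1206 nmi.
the coastal station: 19862 m = 10.7246 nmi.
Spread: 13.1206 − 9.2400 = 3.88 nmi.

3.88 nmi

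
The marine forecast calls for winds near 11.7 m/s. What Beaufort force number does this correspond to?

11.7 m/s lies in the Beaufort 6 band (strong breeze, 10.8–13.8 m/s).

Beaufort force 6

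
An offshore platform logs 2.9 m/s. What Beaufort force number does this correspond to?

2.9 m/s lies in the Beaufort 2 band (light breeze, 1.6–3.3 m/s).

Beaufort force 2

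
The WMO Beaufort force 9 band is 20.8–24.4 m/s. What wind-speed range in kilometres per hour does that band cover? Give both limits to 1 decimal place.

20.8–24.4 m/s × 3.6 = 74.9–87.8 km/h.

74.9 to 87.8 km/h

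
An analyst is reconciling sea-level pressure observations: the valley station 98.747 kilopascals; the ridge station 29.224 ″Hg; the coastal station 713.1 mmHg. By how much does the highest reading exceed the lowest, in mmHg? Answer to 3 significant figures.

29.2 mmHg

the valley station: 98.747 kPa = 740.663 mmHg.
the ridge station: 29.224 inHg = 742.290 mmHg.
Spread: 742.290 − 713.100 = 29.2 mmHg.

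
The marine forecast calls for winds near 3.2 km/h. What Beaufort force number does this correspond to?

Beaufort force 1

3.2 km/h = 0.9 m/s, which is Beaufort 1 (light air, 0.3–1.5 m/s).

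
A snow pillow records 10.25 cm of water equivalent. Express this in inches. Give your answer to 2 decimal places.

1 cm = 0.393701 in, so 10.25 × 0.393701 = 4.04 in.

4.04 in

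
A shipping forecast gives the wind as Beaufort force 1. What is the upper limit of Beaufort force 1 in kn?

3 kt

Beaufort 1 (light air) spans 1–3 knots.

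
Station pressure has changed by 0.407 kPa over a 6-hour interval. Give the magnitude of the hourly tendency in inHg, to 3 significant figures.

0.0200 inHg per hour

0.407 kPa / 6 h × 0.2953 inHg/kPa = 0.0200 inHg/h.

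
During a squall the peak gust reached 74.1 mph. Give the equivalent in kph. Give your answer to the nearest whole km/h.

1 mph = 1.60934 km/h, so 74.1 × 1.60934 = 119 km/h.

119 km/h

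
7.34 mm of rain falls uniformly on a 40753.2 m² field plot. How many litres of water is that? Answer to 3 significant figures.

1 mm over 1 m² is 1 L, so volume = 7.34 × 40753.2 = 299128.49 L ≈ 299000 L.

299000 litres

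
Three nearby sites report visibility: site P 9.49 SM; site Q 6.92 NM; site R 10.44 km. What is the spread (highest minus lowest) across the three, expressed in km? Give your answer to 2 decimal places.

4.83 km

site P: 9.49 SM = 15.2727 km.
site Q: 6.92 nmi = 12.8158 km.
Spread: 15.2727 − 10.4400 = 4.83 km.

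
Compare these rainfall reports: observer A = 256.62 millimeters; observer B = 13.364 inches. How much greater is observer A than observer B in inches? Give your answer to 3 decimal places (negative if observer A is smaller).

-3.261 in

observer A: 256.62 mm = 10.10315 in.
Difference: 10.10315 − 13.36400 = -3.261 in.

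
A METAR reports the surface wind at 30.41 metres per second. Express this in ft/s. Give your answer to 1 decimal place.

1 m/s = 3.28084 ft/s, so 30.41 × 3.28084 = 99.8 ft/s.

99.8 ft/s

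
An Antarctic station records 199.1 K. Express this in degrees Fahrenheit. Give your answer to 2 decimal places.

First to °C: -74.05 °C.
Then to °F: -101.29 °F.

-101.29 °F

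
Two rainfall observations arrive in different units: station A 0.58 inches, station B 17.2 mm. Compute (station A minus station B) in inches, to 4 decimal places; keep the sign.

-0.0972 in

station B: 17.2 mm = 0.677165 in.
Difference: 0.580000 − 0.677165 = -0.0972 in.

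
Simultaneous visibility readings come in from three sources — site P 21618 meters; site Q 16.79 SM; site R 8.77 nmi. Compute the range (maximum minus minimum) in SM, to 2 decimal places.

6.70 SM

site P: 21618 m = 13.4328 SM.
site R: 8.77 nmi = 10.0923 SM.
Spread: 16.7900 − 10.0923 = 6.70 SM.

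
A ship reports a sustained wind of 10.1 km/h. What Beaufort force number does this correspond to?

10.1 km/h = 2.8 m/s, which is Beaufort 2 (light breeze, 1.6–3.3 m/s).

Beaufort force 2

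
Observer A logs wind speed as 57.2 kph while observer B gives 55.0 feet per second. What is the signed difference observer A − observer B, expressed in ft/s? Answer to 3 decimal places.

-2.871 ft/s

observer A: 57.2 km/h = 52.12890 ft/s.
Difference: 52.12890 − 55.00000 = -2.871 ft/s.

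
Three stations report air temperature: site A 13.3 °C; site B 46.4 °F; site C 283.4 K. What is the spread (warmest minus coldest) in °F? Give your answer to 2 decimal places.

site B: 46.4 °F = 8.000 °C.
site C: 283.4 K = 10.250 °C.
Spread: 13.300 − 8.000 = 5.300 °C = 9.54 °F.

9.54 °F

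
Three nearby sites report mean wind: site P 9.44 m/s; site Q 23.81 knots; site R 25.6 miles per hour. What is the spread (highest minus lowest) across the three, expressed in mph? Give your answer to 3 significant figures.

site P: 9.44 m/s = 21.1167 mph.
site Q: 23.81 kt = 27.4001 mph.
Spread: 27.4001 − 21.1167 = 6.28 mph.

6.28 mph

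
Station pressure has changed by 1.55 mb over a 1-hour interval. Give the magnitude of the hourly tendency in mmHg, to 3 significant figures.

1.55 mb / 1 h × 0.750062 mmHg/mb = 1.16 mmHg/h.

1.16 mmHg per hour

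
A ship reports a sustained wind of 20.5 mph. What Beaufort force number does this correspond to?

Beaufort force 5

20.5 mph = 9.2 m/s, which is Beaufort 5 (fresh breeze, 8.0–10.7 m/s).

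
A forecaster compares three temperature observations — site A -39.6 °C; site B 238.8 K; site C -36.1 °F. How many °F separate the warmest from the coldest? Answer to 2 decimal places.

site B: 238.8 K = -34.350 °C.
site C: -36.1 °F = -37.833 °C.
Spread: (-34.350) − (-39.600) = 5.250 °C = 9.45 °F.

9.45 °F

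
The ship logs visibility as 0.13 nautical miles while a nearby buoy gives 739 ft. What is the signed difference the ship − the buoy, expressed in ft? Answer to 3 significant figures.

the ship: 0.13 nmi = 789.895 ft.
Difference: 789.895 − 739.000 = 50.9 ft.

50.9 ft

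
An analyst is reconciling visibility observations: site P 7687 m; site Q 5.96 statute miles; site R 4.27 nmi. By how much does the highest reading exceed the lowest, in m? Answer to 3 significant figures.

site Q: 5.96 SM = 9591.69 m.
site R: 4.27 nmi = 7908.04 m.
Spread: 9591.69 − 7687.00 = 1900 m.

1900 m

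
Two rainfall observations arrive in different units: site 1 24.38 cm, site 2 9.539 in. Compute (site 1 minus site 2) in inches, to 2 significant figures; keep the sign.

site 1: 24.38 cm = 9.59843 in.
Difference: 9.59843 − 9.53900 = 0.059 in.

0.059 in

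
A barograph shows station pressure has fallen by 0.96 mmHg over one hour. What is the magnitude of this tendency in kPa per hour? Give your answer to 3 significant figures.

0.96 mmHg / 1 h × 0.133322 kPa/mmHg = 0.128 kPa/h.

0.128 kPa per hour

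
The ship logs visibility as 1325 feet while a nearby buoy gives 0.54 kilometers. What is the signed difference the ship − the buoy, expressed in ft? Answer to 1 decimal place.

the buoy: 0.54 km = 1771.654 ft.
Difference: 1325.000 − 1771.654 = -446.7 ft.

-446.7 ft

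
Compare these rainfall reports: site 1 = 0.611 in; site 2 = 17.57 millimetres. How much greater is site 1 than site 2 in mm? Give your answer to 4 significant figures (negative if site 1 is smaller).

-2.051 mm

site 1: 0.611 in = 15.51940 mm.
Difference: 15.51940 − 17.57000 = -2.051 mm.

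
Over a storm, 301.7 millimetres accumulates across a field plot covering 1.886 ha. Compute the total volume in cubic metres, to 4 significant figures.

5690 cubic metres

Area: 1.886 ha = 18860 m².
1 mm over 1 m² is 1 L, so volume = 301.7 × 18860 = 5690062 L = 5690 m³.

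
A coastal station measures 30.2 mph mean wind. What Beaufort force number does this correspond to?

30.2 mph = 13.5 m/s, which is Beaufort 6 (strong breeze, 10.8–13.8 m/s).

Beaufort force 6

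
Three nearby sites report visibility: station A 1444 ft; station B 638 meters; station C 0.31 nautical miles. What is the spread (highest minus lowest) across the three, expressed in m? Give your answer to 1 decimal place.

station A: 1444 ft = 440.131 m.
station C: 0.31 nmi = 574.120 m.
Spread: 638.000 − 440.131 = 197.9 m.

197.9 m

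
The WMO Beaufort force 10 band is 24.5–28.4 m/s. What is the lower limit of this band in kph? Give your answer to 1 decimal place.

88.2 km/h

24.5–28.4 m/s × 3.6 = 88.2–102.2 km/h.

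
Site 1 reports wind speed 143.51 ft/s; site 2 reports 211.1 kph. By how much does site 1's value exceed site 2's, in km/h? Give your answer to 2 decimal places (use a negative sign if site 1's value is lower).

site 1: 143.51 ft/s = 157.4707 km/h.
Difference: 157.4707 − 211.1000 = -53.63 km/h.

-53.63 km/h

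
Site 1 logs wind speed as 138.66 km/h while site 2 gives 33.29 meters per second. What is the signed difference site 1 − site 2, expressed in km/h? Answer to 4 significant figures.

site 2: 33.29 m/s = 119.8440 km/h.
Difference: 138.6600 − 119.8440 = 18.82 km/h.

18.82 km/h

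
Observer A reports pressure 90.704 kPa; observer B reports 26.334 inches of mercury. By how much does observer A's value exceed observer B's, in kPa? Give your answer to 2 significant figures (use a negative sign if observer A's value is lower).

1.5 kPa

observer B: 26.334 inHg = 89.177 kPa.
Difference: 90.704 − 89.177 = 1.5 kPa.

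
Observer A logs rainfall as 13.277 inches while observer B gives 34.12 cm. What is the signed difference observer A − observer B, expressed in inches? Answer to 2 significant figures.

observer B: 34.12 cm = 13.4331 in.
Difference: 13.2770 − 13.4331 = -0.16 in.

-0.16 in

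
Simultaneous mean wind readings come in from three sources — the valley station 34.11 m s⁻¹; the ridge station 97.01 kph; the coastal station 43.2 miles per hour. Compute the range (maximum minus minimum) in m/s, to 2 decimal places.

the ridge station: 97.01 km/h = 26.9472 m/s.
the coastal station: 43.2 mph = 19.3121 m/s.
Spread: 34.1100 − 19.3121 = 14.80 m/s.

14.80 m/s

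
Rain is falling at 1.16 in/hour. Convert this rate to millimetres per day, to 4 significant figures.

1.16 in/hour × 25.4 mm/in × 24 hour/day = 707.1 mm/day.

707.1 mm/day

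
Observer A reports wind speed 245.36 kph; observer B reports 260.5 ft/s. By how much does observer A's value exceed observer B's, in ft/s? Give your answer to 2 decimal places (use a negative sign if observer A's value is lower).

-36.89 ft/s

observer A: 245.36 km/h = 223.6075 ft/s.
Difference: 223.6075 − 260.5000 = -36.89 ft/s.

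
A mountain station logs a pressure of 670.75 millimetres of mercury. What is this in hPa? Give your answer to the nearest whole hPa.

894 hPa

1 mmHg = 1.33322 hPa, so 670.75 × 1.33322 = 894 hPa.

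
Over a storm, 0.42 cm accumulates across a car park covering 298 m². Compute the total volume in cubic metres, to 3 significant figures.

1.25 cubic metres

Depth: 0.42 cm × 10 = 4.2 mm.
1 mm over 1 m² is 1 L, so volume = 4.2 × 298 = 1251.6 L = 1.25 m³.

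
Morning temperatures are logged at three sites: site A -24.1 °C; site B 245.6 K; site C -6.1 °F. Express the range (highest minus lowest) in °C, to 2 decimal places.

6.38 °C

site B: 245.6 K = -27.550 °C.
site C: -6.1 °F = -21.167 °C.
Spread: (-21.167) − (-27.550) = 6.383 °C.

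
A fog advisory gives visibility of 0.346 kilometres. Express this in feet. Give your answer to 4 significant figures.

1 km = 3280.84 ft, so 0.346 × 3280.84 = 1135 ft.

1135 ft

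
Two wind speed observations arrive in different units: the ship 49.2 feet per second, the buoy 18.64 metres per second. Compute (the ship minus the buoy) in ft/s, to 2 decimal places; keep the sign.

the buoy: 18.64 m/s = 61.1549 ft/s.
Difference: 49.2000 − 61.1549 = -11.95 ft/s.

-11.95 ft/s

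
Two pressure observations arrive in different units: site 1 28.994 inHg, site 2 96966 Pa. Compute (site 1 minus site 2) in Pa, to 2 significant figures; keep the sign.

site 1: 28.994 inHg = 98184.96 Pa.
Difference: 98184.96 − 96966.00 = 1200 Pa.

1200 Pa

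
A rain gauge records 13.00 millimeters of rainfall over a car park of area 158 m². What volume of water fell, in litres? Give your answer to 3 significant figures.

1 mm over 1 m² is 1 L, so volume = 13 × 158 = 2054 L ≈ 2050 L.

2050 litres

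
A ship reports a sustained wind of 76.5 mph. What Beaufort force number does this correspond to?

Beaufort force 12

76.5 mph = 34.2 m/s, which is Beaufort 12 (hurricane force, ≥32.7 m/s).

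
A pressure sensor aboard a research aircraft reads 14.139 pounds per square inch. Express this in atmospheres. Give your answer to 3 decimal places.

0.962 atm

1 psi = 0.068046 atm, so 14.139 × 0.068046 = 0.962 atm.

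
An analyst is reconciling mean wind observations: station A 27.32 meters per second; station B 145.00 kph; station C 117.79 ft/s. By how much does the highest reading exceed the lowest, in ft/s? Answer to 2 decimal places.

42.51 ft/s

station A: 27.32 m/s = 89.6325 ft/s.
station B: 145.00 km/h = 132.1449 ft/s.
Spread: 132.1449 − 89.6325 = 42.51 ft/s.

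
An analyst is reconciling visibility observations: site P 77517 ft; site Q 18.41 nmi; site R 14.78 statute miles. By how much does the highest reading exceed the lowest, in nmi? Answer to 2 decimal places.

site P: 77517 ft = 12.7577 nmi.
site R: 14.78 SM = 12.8435 nmi.
Spread: 18.4100 − 12.7577 = 5.65 nmi.

5.65 nmi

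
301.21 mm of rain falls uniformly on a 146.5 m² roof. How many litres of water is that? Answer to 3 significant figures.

44100 litres

1 mm over 1 m² is 1 L, so volume = 301.21 × 146.5 = 44127.265 L ≈ 44100 L.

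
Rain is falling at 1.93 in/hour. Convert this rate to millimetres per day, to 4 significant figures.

1.93 in/hour × 25.4 mm/in × 24 hour/day = 1177 mm/day.

1177 mm/day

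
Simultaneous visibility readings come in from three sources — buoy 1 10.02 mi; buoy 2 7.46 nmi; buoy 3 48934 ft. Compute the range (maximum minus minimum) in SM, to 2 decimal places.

1.44 SM

buoy 2: 7.46 nmi = 8.5848 SM.
buoy 3: 48934 ft = 9.2678 SM.
Spread: 10.0200 − 8.5848 = 1.44 SM.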